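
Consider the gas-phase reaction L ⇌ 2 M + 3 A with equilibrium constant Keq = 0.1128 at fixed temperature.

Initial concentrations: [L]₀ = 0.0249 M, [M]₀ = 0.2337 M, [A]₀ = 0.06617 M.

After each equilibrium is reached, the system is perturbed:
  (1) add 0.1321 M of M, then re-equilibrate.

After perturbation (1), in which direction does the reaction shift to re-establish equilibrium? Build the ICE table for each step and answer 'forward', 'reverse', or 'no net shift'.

Direction: reverse

Q₀ = 6.3548e-04 vs Keq = 0.1128 ⇒ Q<K, forward
Step 1:
                   L          M          A
  I           0.0249     0.2337    0.06617
  C         -0.02316    0.04633    0.06949
  E         0.001736       0.28     0.1357
  solve Keq expr → x = 0.02316; check Q = 0.1128
Then add 0.1321 M of M.
Step 2:
                   L          M          A
  I         0.001736     0.4121     0.1357
  C         0.001589  -0.003179  -0.004768
  E         0.003325     0.4089     0.1309
  solve Keq expr → x = -0.001589; check Q = 0.1128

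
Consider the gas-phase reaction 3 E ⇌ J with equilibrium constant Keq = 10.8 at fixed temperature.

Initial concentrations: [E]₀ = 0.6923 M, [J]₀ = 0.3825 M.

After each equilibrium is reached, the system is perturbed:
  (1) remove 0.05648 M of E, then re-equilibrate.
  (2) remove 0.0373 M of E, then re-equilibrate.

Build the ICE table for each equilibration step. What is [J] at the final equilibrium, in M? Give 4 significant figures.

Q₀ = 1.153 vs Keq = 10.8 ⇒ Q<K, forward
Step 1:
                  E         J
  I          0.6923    0.3825
  C         -0.3347    0.1116
  E          0.3576    0.4941
  solve Keq expr → x = 0.1116; check Q = 10.8
Then remove 0.05648 M of E.
Step 2:
                  E         J
  I          0.3012    0.4941
  C         0.05223  -0.01741
  E          0.3534    0.4766
  solve Keq expr → x = -0.01741; check Q = 10.8
Then remove 0.0373 M of E.
Step 3:
                  E         J
  I          0.3161    0.4766
  C         0.03444  -0.01148
  E          0.3505    0.4652
  solve Keq expr → x = -0.01148; check Q = 10.8

[J]_eq = 0.4652 M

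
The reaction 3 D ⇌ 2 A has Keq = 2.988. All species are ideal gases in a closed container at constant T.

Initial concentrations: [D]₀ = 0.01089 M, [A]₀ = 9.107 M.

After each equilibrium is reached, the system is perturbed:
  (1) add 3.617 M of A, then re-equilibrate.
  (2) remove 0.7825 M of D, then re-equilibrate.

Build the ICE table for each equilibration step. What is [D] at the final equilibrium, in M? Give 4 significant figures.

Q₀ = 6.4220e+07 vs Keq = 2.988 ⇒ Q>K, reverse
Step 1:
                  D         A
  init      0.01089     9.107
  Δ           2.617    -1.744
  eq          2.628     7.363
  solve Keq expr → x = -0.8722; check Q = 2.988
Then add 3.617 M of A.
Step 2:
                  D         A
  init        2.628     10.98
  Δ          0.7037   -0.4692
  eq          3.331     10.51
  solve Keq expr → x = -0.2346; check Q = 2.988
Then remove 0.7825 M of D.
Step 3:
                  D         A
  init        2.549     10.51
  Δ          0.6853   -0.4568
  eq          3.234     10.05
  solve Keq expr → x = -0.2284; check Q = 2.988

[D]_eq = 3.234 M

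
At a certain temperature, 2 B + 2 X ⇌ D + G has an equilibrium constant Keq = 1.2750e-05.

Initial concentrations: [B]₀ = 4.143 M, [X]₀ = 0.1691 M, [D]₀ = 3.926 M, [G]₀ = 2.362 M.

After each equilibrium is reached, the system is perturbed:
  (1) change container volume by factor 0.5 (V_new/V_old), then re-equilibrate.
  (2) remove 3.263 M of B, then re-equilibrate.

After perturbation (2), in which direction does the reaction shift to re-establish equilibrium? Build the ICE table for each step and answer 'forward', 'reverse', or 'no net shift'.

Direction: reverse

Q₀ = 18.89 vs Keq = 1.2750e-05 ⇒ Q>K, reverse
Step 1:
                    B           X           D           G
  init          4.143      0.1691       3.926       2.362
  Δ             4.694       4.694      -2.347      -2.347
  eq            8.837       4.863       1.579     0.01492
  solve Keq expr → x = -2.347; check Q = 1.2750e-05
Then change container volume by factor 0.5 (V_new/V_old).
Step 2:
                    B           X           D           G
  init          17.67       9.727       3.158     0.02983
  Δ           -0.1613     -0.1613     0.08065     0.08065
  eq            17.51       9.565       3.238      0.1105
  solve Keq expr → x = 0.08065; check Q = 1.2750e-05
Then remove 3.263 M of B.
Step 3:
                    B           X           D           G
  init          14.25       9.565       3.238      0.1105
  Δ           0.06946     0.06946    -0.03473    -0.03473
  eq            14.32       9.635       3.204     0.07575
  solve Keq expr → x = -0.03473; check Q = 1.2750e-05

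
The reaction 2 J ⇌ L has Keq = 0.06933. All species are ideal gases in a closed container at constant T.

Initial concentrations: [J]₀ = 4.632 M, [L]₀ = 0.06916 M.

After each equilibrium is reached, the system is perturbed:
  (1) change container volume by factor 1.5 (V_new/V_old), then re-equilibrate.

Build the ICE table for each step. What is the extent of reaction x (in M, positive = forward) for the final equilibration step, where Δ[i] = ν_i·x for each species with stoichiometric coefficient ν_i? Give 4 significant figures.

x = -0.1014 M

Q₀ = 0.003223 vs Keq = 0.06933 ⇒ Q<K, forward
Step 1:
                  J         L
  Initial     4.632   0.06916
  Change     -1.353    0.6764
  Equil       3.279    0.7455
  solve Keq expr → x = 0.6764; check Q = 0.06933
Then change container volume by factor 1.5 (V_new/V_old).
Step 2:
                  J         L
  Initial     2.186     0.497
  Change     0.2027   -0.1014
  Equil       2.389    0.3957
  solve Keq expr → x = -0.1014; check Q = 0.06933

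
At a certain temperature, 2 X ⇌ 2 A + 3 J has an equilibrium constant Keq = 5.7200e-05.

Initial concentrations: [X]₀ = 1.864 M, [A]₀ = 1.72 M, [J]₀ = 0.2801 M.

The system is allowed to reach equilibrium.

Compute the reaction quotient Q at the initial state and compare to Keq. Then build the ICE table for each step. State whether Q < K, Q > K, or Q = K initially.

Q₀ = 0.01871; Q > K (proceeds reverse)

Q₀ = 0.01871 vs Keq = 5.7200e-05 ⇒ Q>K, reverse
Step 1:
                    X           A           J
  I             1.864        1.72      0.2801
  C            0.1563     -0.1563     -0.2344
  E              2.02       1.564      0.0457
  solve Keq expr → x = -0.07813; check Q = 5.7200e-05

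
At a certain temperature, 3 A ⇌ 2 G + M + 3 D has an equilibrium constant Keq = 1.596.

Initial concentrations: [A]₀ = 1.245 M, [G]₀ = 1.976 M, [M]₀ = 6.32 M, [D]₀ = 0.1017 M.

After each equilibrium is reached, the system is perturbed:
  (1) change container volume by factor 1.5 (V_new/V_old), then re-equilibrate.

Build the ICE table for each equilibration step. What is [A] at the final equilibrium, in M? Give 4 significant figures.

[A]_eq = 0.5784 M

Q₀ = 0.01345 vs Keq = 1.596 ⇒ Q<K, forward
Step 1:
                  A         G         M         D
  I           1.245     1.976      6.32    0.1017
  C         -0.2671    0.1781   0.08905    0.2671
  E          0.9779     2.154     6.409    0.3688
  solve Keq expr → x = 0.08905; check Q = 1.596
Then change container volume by factor 1.5 (V_new/V_old).
Step 2:
                  A         G         M         D
  I          0.6519     1.436     4.273    0.2459
  C        -0.07351   0.04901    0.0245   0.07351
  E          0.5784     1.485     4.297    0.3194
  solve Keq expr → x = 0.0245; check Q = 1.596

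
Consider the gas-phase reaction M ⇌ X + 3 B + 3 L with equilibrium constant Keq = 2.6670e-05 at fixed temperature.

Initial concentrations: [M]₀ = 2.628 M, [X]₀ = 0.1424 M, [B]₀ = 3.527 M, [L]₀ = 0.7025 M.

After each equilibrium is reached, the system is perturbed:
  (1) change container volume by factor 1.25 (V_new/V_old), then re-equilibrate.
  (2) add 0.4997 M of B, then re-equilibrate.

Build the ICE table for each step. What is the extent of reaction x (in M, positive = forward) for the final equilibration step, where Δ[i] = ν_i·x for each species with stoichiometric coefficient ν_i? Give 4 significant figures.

x = -1.4979e-04 M

Q₀ = 0.8242 vs Keq = 2.6670e-05 ⇒ Q>K, reverse
Step 1:
                  M         X         B         L
  I           2.628    0.1424     3.527    0.7025
  C          0.1423   -0.1423   -0.4268   -0.4268
  E            2.77 1.1839e-04       3.1    0.2757
  solve Keq expr → x = -0.1423; check Q = 2.6670e-05
Then change container volume by factor 1.25 (V_new/V_old).
Step 2:
                  M         X         B         L
  I           2.216 9.4708e-05      2.48    0.2205
  C       -2.6235e-04 2.6235e-04 7.8706e-04 7.8706e-04
  E           2.216 3.5706e-04     2.481    0.2213
  solve Keq expr → x = 2.6235e-04; check Q = 2.6670e-05
Then add 0.4997 M of B.
Step 3:
                  M         X         B         L
  I           2.216 3.5706e-04     2.981    0.2213
  C       1.4979e-04 -1.4979e-04 -4.4938e-04 -4.4938e-04
  E           2.216 2.0727e-04      2.98    0.2209
  solve Keq expr → x = -1.4979e-04; check Q = 2.6670e-05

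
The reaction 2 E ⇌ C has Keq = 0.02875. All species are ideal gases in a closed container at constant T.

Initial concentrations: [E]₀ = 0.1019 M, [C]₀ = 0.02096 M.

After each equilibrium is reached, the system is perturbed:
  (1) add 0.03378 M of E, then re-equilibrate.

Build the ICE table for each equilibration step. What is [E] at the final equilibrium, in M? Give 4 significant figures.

[E]_eq = 0.1758 M

Q₀ = 2.019 vs Keq = 0.02875 ⇒ Q>K, reverse
Step 1:
                  E         C
  Initial    0.1019   0.02096
  Change    0.04075  -0.02037
  Equil      0.1426 5.8503e-04
  solve Keq expr → x = -0.02037; check Q = 0.02875
Then add 0.03378 M of E.
Step 2:
                  E         C
  Initial    0.1764 5.8503e-04
  Change  -6.0746e-04 3.0373e-04
  Equil      0.1758 8.8876e-04
  solve Keq expr → x = 3.0373e-04; check Q = 0.02875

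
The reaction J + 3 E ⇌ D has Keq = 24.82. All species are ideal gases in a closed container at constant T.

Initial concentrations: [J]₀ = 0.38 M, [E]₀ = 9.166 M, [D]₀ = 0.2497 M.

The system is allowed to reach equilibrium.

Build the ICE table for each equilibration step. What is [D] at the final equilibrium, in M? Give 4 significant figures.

Q₀ = 8.5329e-04 vs Keq = 24.82 ⇒ Q<K, forward
Step 1:
                    J           E           D
  init           0.38       9.166      0.2497
  Δ             -0.38       -1.14        0.38
  eq       4.9066e-05       8.026      0.6297
  solve Keq expr → x = 0.38; check Q = 24.82

[D]_eq = 0.6297 M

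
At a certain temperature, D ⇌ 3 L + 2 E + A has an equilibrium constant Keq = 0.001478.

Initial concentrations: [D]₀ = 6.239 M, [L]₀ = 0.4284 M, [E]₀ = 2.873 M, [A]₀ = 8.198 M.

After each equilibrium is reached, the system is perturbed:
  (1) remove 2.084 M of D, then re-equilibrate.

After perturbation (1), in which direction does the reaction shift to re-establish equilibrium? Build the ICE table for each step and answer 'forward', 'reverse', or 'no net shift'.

Direction: reverse

Q₀ = 0.8527 vs Keq = 0.001478 ⇒ Q>K, reverse
Step 1:
                  D         L         E         A
  Initial     6.239    0.4284     2.873     8.198
  Change     0.1244   -0.3731   -0.2487   -0.1244
  Equil       6.363    0.0553     2.624     8.074
  solve Keq expr → x = -0.1244; check Q = 0.001478
Then remove 2.084 M of D.
Step 2:
                  D         L         E         A
  Initial     4.279    0.0553     2.624     8.074
  Change   0.002261 -0.006782 -0.004521 -0.002261
  Equil       4.282   0.04852      2.62     8.071
  solve Keq expr → x = -0.002261; check Q = 0.001478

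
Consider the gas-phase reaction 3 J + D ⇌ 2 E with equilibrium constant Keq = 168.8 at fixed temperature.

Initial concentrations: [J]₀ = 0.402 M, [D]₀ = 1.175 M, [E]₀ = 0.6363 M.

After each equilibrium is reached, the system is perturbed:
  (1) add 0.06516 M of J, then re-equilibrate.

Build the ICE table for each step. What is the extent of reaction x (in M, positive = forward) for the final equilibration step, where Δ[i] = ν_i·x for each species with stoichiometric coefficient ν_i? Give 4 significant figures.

x = 0.01975 M

Q₀ = 5.304 vs Keq = 168.8 ⇒ Q<K, forward
Step 1:
                   J          D          E
  I            0.402      1.175     0.6363
  C          -0.2502   -0.08339     0.1668
  E           0.1518      1.092     0.8031
  solve Keq expr → x = 0.08339; check Q = 168.8
Then add 0.06516 M of J.
Step 2:
                   J          D          E
  I            0.217      1.092     0.8031
  C         -0.05926   -0.01975    0.03951
  E           0.1577      1.072     0.8426
  solve Keq expr → x = 0.01975; check Q = 168.8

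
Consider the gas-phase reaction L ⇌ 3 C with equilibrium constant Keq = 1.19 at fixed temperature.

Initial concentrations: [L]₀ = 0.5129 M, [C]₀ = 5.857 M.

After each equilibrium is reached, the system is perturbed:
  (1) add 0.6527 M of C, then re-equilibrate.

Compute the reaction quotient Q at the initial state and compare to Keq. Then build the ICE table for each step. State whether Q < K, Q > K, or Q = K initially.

Q₀ = 391.7 vs Keq = 1.19 ⇒ Q>K, reverse
Step 1:
                    L           C
  init         0.5129       5.857
  Δ             1.506      -4.518
  eq            2.019       1.339
  solve Keq expr → x = -1.506; check Q = 1.19
Then add 0.6527 M of C.
Step 2:
                    L           C
  init          2.019       1.992
  Δ            0.2031     -0.6092
  eq            2.222       1.383
  solve Keq expr → x = -0.2031; check Q = 1.19

Q₀ = 391.7; Q > K (proceeds reverse)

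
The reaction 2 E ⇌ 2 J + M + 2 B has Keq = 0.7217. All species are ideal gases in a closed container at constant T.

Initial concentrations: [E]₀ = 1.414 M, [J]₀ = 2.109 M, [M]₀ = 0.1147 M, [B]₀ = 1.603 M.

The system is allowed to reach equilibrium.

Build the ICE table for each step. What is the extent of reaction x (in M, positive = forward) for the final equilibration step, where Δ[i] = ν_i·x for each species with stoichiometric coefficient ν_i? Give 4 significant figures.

x = 0.006107 M

Q₀ = 0.6557 vs Keq = 0.7217 ⇒ Q<K, forward
Step 1:
                    E           J           M           B
  init          1.414       2.109      0.1147       1.603
  Δ          -0.01221     0.01221    0.006107     0.01221
  eq            1.402       2.121      0.1208       1.615
  solve Keq expr → x = 0.006107; check Q = 0.7217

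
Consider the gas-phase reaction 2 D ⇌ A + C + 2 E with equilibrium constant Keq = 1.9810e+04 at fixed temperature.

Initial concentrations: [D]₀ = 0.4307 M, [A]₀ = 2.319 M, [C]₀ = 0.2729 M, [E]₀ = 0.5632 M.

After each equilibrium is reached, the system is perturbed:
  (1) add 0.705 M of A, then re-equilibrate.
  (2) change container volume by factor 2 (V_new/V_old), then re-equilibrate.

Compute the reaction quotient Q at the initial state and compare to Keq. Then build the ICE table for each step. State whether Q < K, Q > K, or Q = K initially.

Q₀ = 1.082 vs Keq = 1.9810e+04 ⇒ Q<K, forward
Step 1:
                   D          A          C          E
  Initial     0.4307      2.319     0.2729     0.5632
  Change     -0.4229     0.2115     0.2115     0.4229
  Equil     0.007757       2.53     0.4844     0.9861
  solve Keq expr → x = 0.2115; check Q = 1.9810e+04
Then add 0.705 M of A.
Step 2:
                   D          A          C          E
  Initial   0.007757      3.235     0.4844     0.9861
  Change       0.001 -5.0007e-04 -5.0007e-04     -0.001
  Equil     0.008757      3.235     0.4839     0.9851
  solve Keq expr → x = -5.0007e-04; check Q = 1.9810e+04
Then change container volume by factor 2 (V_new/V_old).
Step 3:
                   D          A          C          E
  Initial   0.004379      1.617     0.2419     0.4926
  Change   -0.002174   0.001087   0.001087   0.002174
  Equil     0.002205      1.619      0.243     0.4947
  solve Keq expr → x = 0.001087; check Q = 1.9810e+04

Q₀ = 1.082; Q < K (proceeds forward)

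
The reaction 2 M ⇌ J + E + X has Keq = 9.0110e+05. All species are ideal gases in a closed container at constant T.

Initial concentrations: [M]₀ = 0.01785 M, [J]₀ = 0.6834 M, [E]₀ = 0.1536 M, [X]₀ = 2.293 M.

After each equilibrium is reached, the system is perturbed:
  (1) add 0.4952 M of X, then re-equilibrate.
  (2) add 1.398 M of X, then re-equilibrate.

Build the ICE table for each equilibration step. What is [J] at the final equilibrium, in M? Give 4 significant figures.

Q₀ = 755.4 vs Keq = 9.0110e+05 ⇒ Q<K, forward
Step 1:
                  M         J         E         X
  I         0.01785    0.6834    0.1536     2.293
  C        -0.01731  0.008657  0.008657  0.008657
  E       5.3556e-04    0.6921    0.1623     2.302
  solve Keq expr → x = 0.008657; check Q = 9.0110e+05
Then add 0.4952 M of X.
Step 2:
                  M         J         E         X
  I       5.3556e-04    0.6921    0.1623     2.797
  C       5.4744e-05 -2.7372e-05 -2.7372e-05 -2.7372e-05
  E       5.9030e-04     0.692    0.1622     2.797
  solve Keq expr → x = -2.7372e-05; check Q = 9.0110e+05
Then add 1.398 M of X.
Step 3:
                  M         J         E         X
  I       5.9030e-04     0.692    0.1622     4.195
  C       1.3244e-04 -6.6222e-05 -6.6222e-05 -6.6222e-05
  E       7.2275e-04     0.692    0.1622     4.195
  solve Keq expr → x = -6.6222e-05; check Q = 9.0110e+05

[J]_eq = 0.692 M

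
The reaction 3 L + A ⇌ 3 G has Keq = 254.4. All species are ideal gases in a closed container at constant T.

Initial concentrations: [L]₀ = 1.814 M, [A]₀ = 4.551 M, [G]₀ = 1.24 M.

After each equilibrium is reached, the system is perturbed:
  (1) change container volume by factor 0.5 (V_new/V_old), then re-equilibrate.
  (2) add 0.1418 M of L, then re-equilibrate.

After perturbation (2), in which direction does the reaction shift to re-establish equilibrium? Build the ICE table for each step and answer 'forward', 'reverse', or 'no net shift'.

Direction: forward

Q₀ = 0.07019 vs Keq = 254.4 ⇒ Q<K, forward
Step 1:
                    L           A           G
  I             1.814       4.551        1.24
  C            -1.539     -0.5129       1.539
  E            0.2754       4.038       2.779
  solve Keq expr → x = 0.5129; check Q = 254.4
Then change container volume by factor 0.5 (V_new/V_old).
Step 2:
                    L           A           G
  I            0.5508       8.076       5.557
  C           -0.1047    -0.03491      0.1047
  E             0.446       8.041       5.662
  solve Keq expr → x = 0.03491; check Q = 254.4
Then add 0.1418 M of L.
Step 3:
                    L           A           G
  I            0.5878       8.041       5.662
  C           -0.1307    -0.04356      0.1307
  E            0.4571       7.998       5.793
  solve Keq expr → x = 0.04356; check Q = 254.4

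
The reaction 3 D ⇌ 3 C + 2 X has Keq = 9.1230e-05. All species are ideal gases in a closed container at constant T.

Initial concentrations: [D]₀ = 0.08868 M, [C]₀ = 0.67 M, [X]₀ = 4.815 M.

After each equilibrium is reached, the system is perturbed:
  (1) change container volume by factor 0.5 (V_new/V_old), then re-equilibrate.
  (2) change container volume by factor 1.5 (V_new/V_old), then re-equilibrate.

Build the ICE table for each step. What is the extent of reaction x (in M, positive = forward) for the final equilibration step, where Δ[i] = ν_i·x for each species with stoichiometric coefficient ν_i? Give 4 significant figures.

x = 0.001082 M

Q₀ = 9999 vs Keq = 9.1230e-05 ⇒ Q>K, reverse
Step 1:
                    D           C           X
  I           0.08868        0.67       4.815
  C            0.6574     -0.6574     -0.4383
  E            0.7461     0.01255       4.377
  solve Keq expr → x = -0.2191; check Q = 9.1230e-05
Then change container volume by factor 0.5 (V_new/V_old).
Step 2:
                    D           C           X
  I             1.492     0.02511       8.753
  C          0.009186   -0.009186   -0.006124
  E             1.501     0.01592       8.747
  solve Keq expr → x = -0.003062; check Q = 9.1230e-05
Then change container volume by factor 1.5 (V_new/V_old).
Step 3:
                    D           C           X
  I             1.001     0.01061       5.832
  C         -0.003246    0.003246    0.002164
  E            0.9977     0.01386       5.834
  solve Keq expr → x = 0.001082; check Q = 9.1230e-05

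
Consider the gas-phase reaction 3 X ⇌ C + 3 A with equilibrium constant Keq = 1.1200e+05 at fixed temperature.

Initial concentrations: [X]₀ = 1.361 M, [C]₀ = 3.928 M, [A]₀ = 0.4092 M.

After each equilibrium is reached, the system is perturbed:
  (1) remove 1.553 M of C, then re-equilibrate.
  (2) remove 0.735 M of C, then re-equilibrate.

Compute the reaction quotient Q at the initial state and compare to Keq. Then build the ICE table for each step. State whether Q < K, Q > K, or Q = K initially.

Q₀ = 0.1068 vs Keq = 1.1200e+05 ⇒ Q<K, forward
Step 1:
                    X           C           A
  I             1.361       3.928      0.4092
  C            -1.303      0.4343       1.303
  E           0.05804       4.362       1.712
  solve Keq expr → x = 0.4343; check Q = 1.1200e+05
Then remove 1.553 M of C.
Step 2:
                    X           C           A
  I           0.05804       2.809       1.712
  C         -0.007678    0.002559    0.007678
  E           0.05036       2.812        1.72
  solve Keq expr → x = 0.002559; check Q = 1.1200e+05
Then remove 0.735 M of C.
Step 3:
                    X           C           A
  I           0.05036       2.077        1.72
  C         -0.004702    0.001567    0.004702
  E           0.04566       2.078       1.725
  solve Keq expr → x = 0.001567; check Q = 1.1200e+05

Q₀ = 0.1068; Q < K (proceeds forward)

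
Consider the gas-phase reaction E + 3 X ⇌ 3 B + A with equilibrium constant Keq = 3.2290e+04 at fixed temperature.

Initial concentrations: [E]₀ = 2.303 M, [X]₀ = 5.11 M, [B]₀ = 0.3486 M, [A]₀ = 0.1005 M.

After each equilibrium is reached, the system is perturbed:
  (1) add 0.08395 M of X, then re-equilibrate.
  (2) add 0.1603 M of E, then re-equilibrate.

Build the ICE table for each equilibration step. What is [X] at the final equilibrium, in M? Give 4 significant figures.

Q₀ = 1.3855e-05 vs Keq = 3.2290e+04 ⇒ Q<K, forward
Step 1:
                  E         X         B         A
  I           2.303      5.11    0.3486    0.1005
  C          -1.628    -4.885     4.885     1.628
  E          0.6746    0.2249     5.234     1.729
  solve Keq expr → x = 1.628; check Q = 3.2290e+04
Then add 0.08395 M of X.
Step 2:
                  E         X         B         A
  I          0.6746    0.3089     5.234     1.729
  C        -0.02552  -0.07657   0.07657   0.02552
  E          0.6491    0.2323      5.31     1.754
  solve Keq expr → x = 0.02552; check Q = 3.2290e+04
Then add 0.1603 M of E.
Step 3:
                  E         X         B         A
  I          0.8094    0.2323      5.31     1.754
  C       -0.005065   -0.0152    0.0152  0.005065
  E          0.8043    0.2171     5.325     1.759
  solve Keq expr → x = 0.005065; check Q = 3.2290e+04

[X]_eq = 0.2171 M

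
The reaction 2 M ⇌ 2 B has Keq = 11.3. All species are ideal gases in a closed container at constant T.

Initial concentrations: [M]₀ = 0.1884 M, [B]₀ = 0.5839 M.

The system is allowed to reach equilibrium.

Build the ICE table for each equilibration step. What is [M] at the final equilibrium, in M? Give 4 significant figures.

[M]_eq = 0.1771 M

Q₀ = 9.605 vs Keq = 11.3 ⇒ Q<K, forward
Step 1:
                    M           B
  init         0.1884      0.5839
  Δ          -0.01133     0.01133
  eq           0.1771      0.5952
  solve Keq expr → x = 0.005665; check Q = 11.3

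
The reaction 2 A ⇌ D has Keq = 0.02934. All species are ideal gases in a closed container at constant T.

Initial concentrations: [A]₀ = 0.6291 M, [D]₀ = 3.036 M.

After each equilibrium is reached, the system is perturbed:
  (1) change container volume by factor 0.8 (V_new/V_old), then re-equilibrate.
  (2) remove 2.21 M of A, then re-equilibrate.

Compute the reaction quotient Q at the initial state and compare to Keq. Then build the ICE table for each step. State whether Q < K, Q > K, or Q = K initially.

Q₀ = 7.671; Q > K (proceeds reverse)

Q₀ = 7.671 vs Keq = 0.02934 ⇒ Q>K, reverse
Step 1:
                  A         D
  I          0.6291     3.036
  C           4.518    -2.259
  E           5.147    0.7772
  solve Keq expr → x = -2.259; check Q = 0.02934
Then change container volume by factor 0.8 (V_new/V_old).
Step 2:
                  A         D
  I           6.433    0.9715
  C         -0.2794    0.1397
  E           6.154     1.111
  solve Keq expr → x = 0.1397; check Q = 0.02934
Then remove 2.21 M of A.
Step 3:
                  A         D
  I           3.944     1.111
  C          0.8652   -0.4326
  E           4.809    0.6786
  solve Keq expr → x = -0.4326; check Q = 0.02934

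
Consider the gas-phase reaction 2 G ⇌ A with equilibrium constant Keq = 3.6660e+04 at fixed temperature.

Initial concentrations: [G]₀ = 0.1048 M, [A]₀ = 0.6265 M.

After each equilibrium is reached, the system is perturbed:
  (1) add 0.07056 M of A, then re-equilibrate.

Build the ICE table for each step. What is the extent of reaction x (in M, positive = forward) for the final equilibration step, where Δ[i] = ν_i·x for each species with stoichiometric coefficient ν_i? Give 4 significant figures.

Q₀ = 57.04 vs Keq = 3.6660e+04 ⇒ Q<K, forward
Step 1:
                   G          A
  Initial     0.1048     0.6265
  Change     -0.1005    0.05025
  Equil     0.004297     0.6768
  solve Keq expr → x = 0.05025; check Q = 3.6660e+04
Then add 0.07056 M of A.
Step 2:
                   G          A
  Initial   0.004297     0.7473
  Change  2.1810e-04 -1.0905e-04
  Equil     0.004515     0.7472
  solve Keq expr → x = -1.0905e-04; check Q = 3.6660e+04

x = -1.0905e-04 M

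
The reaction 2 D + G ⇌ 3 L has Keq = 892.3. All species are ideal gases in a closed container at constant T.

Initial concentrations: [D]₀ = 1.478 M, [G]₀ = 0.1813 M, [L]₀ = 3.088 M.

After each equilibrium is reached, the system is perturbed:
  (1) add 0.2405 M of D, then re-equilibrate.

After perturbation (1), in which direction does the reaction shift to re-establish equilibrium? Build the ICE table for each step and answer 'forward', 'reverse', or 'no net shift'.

Q₀ = 74.35 vs Keq = 892.3 ⇒ Q<K, forward
Step 1:
                   D          G          L
  init         1.478     0.1813      3.088
  Δ          -0.2926    -0.1463     0.4389
  eq           1.185    0.03499      3.527
  solve Keq expr → x = 0.1463; check Q = 892.3
Then add 0.2405 M of D.
Step 2:
                   D          G          L
  init         1.426    0.03499      3.527
  Δ         -0.01908  -0.009538    0.02862
  eq           1.407    0.02545      3.556
  solve Keq expr → x = 0.009538; check Q = 892.3

Direction: forward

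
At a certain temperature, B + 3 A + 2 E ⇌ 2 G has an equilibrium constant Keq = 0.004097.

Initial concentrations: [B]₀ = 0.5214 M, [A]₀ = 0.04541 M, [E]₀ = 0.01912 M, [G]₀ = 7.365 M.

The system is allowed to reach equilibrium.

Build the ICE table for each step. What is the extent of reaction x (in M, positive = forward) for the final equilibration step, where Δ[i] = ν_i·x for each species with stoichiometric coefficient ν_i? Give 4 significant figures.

Q₀ = 3.0391e+09 vs Keq = 0.004097 ⇒ Q>K, reverse
Step 1:
                  B         A         E         G
  I          0.5214   0.04541   0.01912     7.365
  C           1.719     5.156     3.437    -3.437
  E            2.24     5.201     3.456     3.928
  solve Keq expr → x = -1.719; check Q = 0.004097

x = -1.719 M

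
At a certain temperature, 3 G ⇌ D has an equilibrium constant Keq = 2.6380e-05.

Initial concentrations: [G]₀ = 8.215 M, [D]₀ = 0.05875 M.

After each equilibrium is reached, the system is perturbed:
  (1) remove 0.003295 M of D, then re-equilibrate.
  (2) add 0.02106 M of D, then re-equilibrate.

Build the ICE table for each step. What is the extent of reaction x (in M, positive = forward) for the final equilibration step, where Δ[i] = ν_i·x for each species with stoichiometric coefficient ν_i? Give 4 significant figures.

x = -0.02072 M

Q₀ = 1.0597e-04 vs Keq = 2.6380e-05 ⇒ Q>K, reverse
Step 1:
                    G           D
  init          8.215     0.05875
  Δ            0.1303    -0.04342
  eq            8.345     0.01533
  solve Keq expr → x = -0.04342; check Q = 2.6380e-05
Then remove 0.003295 M of D.
Step 2:
                    G           D
  init          8.345     0.01204
  Δ         -0.009724    0.003241
  eq            8.336     0.01528
  solve Keq expr → x = 0.003241; check Q = 2.6380e-05
Then add 0.02106 M of D.
Step 3:
                    G           D
  init          8.336     0.03634
  Δ           0.06215    -0.02072
  eq            8.398     0.01562
  solve Keq expr → x = -0.02072; check Q = 2.6380e-05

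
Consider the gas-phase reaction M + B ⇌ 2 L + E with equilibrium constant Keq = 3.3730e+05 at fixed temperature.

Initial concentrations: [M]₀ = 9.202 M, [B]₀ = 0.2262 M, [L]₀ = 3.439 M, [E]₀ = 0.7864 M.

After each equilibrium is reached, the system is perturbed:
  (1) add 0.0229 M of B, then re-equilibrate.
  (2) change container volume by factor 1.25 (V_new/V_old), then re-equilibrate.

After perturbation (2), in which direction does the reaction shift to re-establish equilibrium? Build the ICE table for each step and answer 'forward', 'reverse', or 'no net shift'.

Direction: forward

Q₀ = 4.468 vs Keq = 3.3730e+05 ⇒ Q<K, forward
Step 1:
                   M          B          L          E
  I            9.202     0.2262      3.439     0.7864
  C          -0.2262    -0.2262     0.4524     0.2262
  E            8.976 5.0647e-06      3.891      1.013
  solve Keq expr → x = 0.2262; check Q = 3.3730e+05
Then add 0.0229 M of B.
Step 2:
                   M          B          L          E
  I            8.976    0.02291      3.891      1.013
  C          -0.0229    -0.0229     0.0458     0.0229
  E            8.953 5.3155e-06      3.937      1.035
  solve Keq expr → x = 0.0229; check Q = 3.3730e+05
Then change container volume by factor 1.25 (V_new/V_old).
Step 3:
                   M          B          L          E
  I            7.162 4.2524e-06       3.15     0.8284
  C       -8.5046e-07 -8.5046e-07 1.7009e-06 8.5046e-07
  E            7.162 3.4019e-06       3.15     0.8284
  solve Keq expr → x = 8.5046e-07; check Q = 3.3730e+05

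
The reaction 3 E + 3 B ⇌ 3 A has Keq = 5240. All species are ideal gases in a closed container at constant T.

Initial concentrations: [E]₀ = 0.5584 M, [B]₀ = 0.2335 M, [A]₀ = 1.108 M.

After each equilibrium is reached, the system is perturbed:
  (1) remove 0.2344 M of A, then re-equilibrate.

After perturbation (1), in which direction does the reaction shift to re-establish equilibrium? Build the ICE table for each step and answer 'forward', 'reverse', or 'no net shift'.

Q₀ = 613.7 vs Keq = 5240 ⇒ Q<K, forward
Step 1:
                    E           B           A
  init         0.5584      0.2335       1.108
  Δ          -0.08738    -0.08738     0.08738
  eq            0.471      0.1461       1.195
  solve Keq expr → x = 0.02913; check Q = 5240
Then remove 0.2344 M of A.
Step 2:
                    E           B           A
  init          0.471      0.1461       0.961
  Δ          -0.02063    -0.02063     0.02063
  eq           0.4504      0.1255      0.9816
  solve Keq expr → x = 0.006878; check Q = 5240

Direction: forward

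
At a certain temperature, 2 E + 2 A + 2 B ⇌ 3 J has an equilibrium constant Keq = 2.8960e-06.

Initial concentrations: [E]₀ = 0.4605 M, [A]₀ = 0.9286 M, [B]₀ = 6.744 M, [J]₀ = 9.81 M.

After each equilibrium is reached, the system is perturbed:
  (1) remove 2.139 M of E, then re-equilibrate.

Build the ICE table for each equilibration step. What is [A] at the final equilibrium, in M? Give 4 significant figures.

Q₀ = 113.5 vs Keq = 2.8960e-06 ⇒ Q>K, reverse
Step 1:
                  E         A         B         J
  init       0.4605    0.9286     6.744      9.81
  Δ           5.902     5.902     5.902    -8.854
  eq          6.363     6.831     12.65    0.9565
  solve Keq expr → x = -2.951; check Q = 2.8960e-06
Then remove 2.139 M of E.
Step 2:
                  E         A         B         J
  init        4.224     6.831     12.65    0.9565
  Δ          0.1324    0.1324    0.1324   -0.1987
  eq          4.356     6.963     12.78    0.7578
  solve Keq expr → x = -0.06622; check Q = 2.8960e-06

[A]_eq = 6.963 M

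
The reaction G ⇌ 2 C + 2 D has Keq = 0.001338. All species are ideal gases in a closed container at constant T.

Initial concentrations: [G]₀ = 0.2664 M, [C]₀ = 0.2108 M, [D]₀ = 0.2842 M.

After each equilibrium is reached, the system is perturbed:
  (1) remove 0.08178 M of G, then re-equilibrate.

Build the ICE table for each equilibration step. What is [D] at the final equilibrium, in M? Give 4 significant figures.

Q₀ = 0.01347 vs Keq = 0.001338 ⇒ Q>K, reverse
Step 1:
                  G         C         D
  init       0.2664    0.2108    0.2842
  Δ         0.04973  -0.09947  -0.09947
  eq         0.3161    0.1113    0.1847
  solve Keq expr → x = -0.04973; check Q = 0.001338
Then remove 0.08178 M of G.
Step 2:
                  G         C         D
  init       0.2344    0.1113    0.1847
  Δ        0.004679 -0.009358 -0.009358
  eq          0.239     0.102    0.1754
  solve Keq expr → x = -0.004679; check Q = 0.001338

[D]_eq = 0.1754 M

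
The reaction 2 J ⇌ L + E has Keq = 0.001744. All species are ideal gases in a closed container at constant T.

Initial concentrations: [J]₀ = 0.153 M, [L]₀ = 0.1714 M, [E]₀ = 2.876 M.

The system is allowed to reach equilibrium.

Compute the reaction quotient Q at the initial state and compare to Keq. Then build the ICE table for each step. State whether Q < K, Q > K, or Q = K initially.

Q₀ = 21.06; Q > K (proceeds reverse)

Q₀ = 21.06 vs Keq = 0.001744 ⇒ Q>K, reverse
Step 1:
                    J           L           E
  Initial       0.153      0.1714       2.876
  Change       0.3425     -0.1712     -0.1712
  Equil        0.4955  1.5830e-04       2.705
  solve Keq expr → x = -0.1712; check Q = 0.001744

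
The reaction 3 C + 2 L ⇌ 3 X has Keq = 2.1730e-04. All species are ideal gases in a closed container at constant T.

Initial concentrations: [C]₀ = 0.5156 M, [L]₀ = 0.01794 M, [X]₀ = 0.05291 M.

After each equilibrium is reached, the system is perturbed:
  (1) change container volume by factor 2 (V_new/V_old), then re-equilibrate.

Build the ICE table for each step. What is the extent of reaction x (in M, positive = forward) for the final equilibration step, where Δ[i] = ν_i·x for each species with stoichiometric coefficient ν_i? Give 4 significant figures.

Q₀ = 3.358 vs Keq = 2.1730e-04 ⇒ Q>K, reverse
Step 1:
                  C         L         X
  Initial    0.5156   0.01794   0.05291
  Change     0.0483    0.0322   -0.0483
  Equil      0.5639   0.05014   0.00461
  solve Keq expr → x = -0.0161; check Q = 2.1730e-04
Then change container volume by factor 2 (V_new/V_old).
Step 2:
                  C         L         X
  Initial     0.282   0.02507  0.002305
  Change  8.2736e-04 5.5157e-04 -8.2736e-04
  Equil      0.2828   0.02562  0.001478
  solve Keq expr → x = -2.7579e-04; check Q = 2.1730e-04

x = -2.7579e-04 M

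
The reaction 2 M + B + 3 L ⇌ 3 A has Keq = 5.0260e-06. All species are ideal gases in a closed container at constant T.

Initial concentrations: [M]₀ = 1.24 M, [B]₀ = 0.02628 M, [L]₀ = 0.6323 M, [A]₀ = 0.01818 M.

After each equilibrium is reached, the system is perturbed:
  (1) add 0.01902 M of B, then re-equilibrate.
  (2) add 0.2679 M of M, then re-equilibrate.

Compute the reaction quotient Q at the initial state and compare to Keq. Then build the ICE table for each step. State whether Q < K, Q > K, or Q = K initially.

Q₀ = 5.8822e-04; Q > K (proceeds reverse)

Q₀ = 5.8822e-04 vs Keq = 5.0260e-06 ⇒ Q>K, reverse
Step 1:
                    M           B           L           A
  I              1.24     0.02628      0.6323     0.01818
  C           0.00943    0.004715     0.01414    -0.01414
  E             1.249     0.03099      0.6464    0.004035
  solve Keq expr → x = -0.004715; check Q = 5.0260e-06
Then add 0.01902 M of B.
Step 2:
                    M           B           L           A
  I             1.249     0.05001      0.6464    0.004035
  C       -4.5626e-04 -2.2813e-04 -6.8439e-04  6.8439e-04
  E             1.249     0.04979      0.6458    0.004719
  solve Keq expr → x = 2.2813e-04; check Q = 5.0260e-06
Then add 0.2679 M of M.
Step 3:
                    M           B           L           A
  I             1.517     0.04979      0.6458    0.004719
  C       -4.2587e-04 -2.1293e-04 -6.3880e-04  6.3880e-04
  E             1.516     0.04957      0.6451    0.005358
  solve Keq expr → x = 2.1293e-04; check Q = 5.0260e-06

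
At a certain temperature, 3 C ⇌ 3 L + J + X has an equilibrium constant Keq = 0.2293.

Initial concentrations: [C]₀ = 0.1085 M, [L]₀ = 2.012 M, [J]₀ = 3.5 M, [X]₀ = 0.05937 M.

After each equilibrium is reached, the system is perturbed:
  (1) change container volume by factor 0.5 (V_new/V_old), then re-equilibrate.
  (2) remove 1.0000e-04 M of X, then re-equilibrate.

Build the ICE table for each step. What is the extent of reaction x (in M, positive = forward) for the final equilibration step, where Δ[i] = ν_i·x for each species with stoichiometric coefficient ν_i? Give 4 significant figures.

Q₀ = 1325 vs Keq = 0.2293 ⇒ Q>K, reverse
Step 1:
                   C          L          J          X
  init        0.1085      2.012        3.5    0.05937
  Δ           0.1774    -0.1774   -0.05912   -0.05912
  eq          0.2859      1.835      3.441 2.5206e-04
  solve Keq expr → x = -0.05912; check Q = 0.2293
Then change container volume by factor 0.5 (V_new/V_old).
Step 2:
                   C          L          J          X
  init        0.5717      3.669      6.882 5.0413e-04
  Δ         0.001132  -0.001132 -3.7722e-04 -3.7722e-04
  eq          0.5728      3.668      6.881 1.2691e-04
  solve Keq expr → x = -3.7722e-04; check Q = 0.2293
Then remove 1.0000e-04 M of X.
Step 3:
                   C          L          J          X
  init        0.5728      3.668      6.881 2.6906e-05
  Δ       -2.9931e-04 2.9931e-04 9.9768e-05 9.9768e-05
  eq          0.5725      3.668      6.881 1.2667e-04
  solve Keq expr → x = 9.9768e-05; check Q = 0.2293

x = 9.9768e-05 M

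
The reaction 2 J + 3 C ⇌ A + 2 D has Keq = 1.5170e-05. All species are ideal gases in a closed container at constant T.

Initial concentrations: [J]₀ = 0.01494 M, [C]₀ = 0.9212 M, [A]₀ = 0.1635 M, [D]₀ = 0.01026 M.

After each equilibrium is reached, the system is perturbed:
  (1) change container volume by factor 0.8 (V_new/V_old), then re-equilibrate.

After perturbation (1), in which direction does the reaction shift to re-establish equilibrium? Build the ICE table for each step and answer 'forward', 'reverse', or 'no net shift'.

Q₀ = 0.09864 vs Keq = 1.5170e-05 ⇒ Q>K, reverse
Step 1:
                   J          C          A          D
  Initial    0.01494     0.9212     0.1635    0.01026
  Change     0.01004    0.01506  -0.005019   -0.01004
  Equil      0.02498     0.9363     0.1585 2.2139e-04
  solve Keq expr → x = -0.005019; check Q = 1.5170e-05
Then change container volume by factor 0.8 (V_new/V_old).
Step 2:
                   J          C          A          D
  Initial    0.03122       1.17     0.1981 2.7674e-04
  Change  -6.8353e-05 -1.0253e-04 3.4177e-05 6.8353e-05
  Equil      0.03115       1.17     0.1981 3.4510e-04
  solve Keq expr → x = 3.4177e-05; check Q = 1.5170e-05

Direction: forward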